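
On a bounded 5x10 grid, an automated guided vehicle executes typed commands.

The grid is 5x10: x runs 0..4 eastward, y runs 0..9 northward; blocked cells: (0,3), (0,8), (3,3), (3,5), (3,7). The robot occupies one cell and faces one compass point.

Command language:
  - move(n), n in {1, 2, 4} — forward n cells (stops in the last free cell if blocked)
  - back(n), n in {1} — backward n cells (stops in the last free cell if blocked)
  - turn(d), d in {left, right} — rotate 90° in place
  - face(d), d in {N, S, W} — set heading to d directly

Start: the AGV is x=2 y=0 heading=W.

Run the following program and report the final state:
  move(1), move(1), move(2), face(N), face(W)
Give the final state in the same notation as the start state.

x=0 y=0 heading=W

begin: x=2 y=0 heading=W
step 1 (move(1)): x=1 y=0 heading=W
step 2 (move(1)): x=0 y=0 heading=W
step 3 (move(2)): x=0 y=0 heading=W
step 4 (face(N)): x=0 y=0 heading=N
step 5 (face(W)): x=0 y=0 heading=W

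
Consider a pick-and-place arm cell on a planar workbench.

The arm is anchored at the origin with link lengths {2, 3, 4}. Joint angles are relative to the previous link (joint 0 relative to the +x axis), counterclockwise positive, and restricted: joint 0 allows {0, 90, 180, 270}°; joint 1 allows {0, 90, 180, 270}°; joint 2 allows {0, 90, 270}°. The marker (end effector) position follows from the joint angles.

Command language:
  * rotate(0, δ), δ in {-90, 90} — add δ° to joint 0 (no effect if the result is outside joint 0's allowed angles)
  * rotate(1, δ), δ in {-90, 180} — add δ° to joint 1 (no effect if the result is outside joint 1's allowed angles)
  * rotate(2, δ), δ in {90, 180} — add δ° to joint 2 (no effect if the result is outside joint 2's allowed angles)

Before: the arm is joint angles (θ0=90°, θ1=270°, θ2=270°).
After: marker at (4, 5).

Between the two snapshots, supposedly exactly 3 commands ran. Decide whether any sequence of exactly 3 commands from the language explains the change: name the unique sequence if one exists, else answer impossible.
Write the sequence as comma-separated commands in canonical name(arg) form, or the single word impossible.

t0: joint angles (θ0=90°, θ1=270°, θ2=270°)
1. rotate(1, -90) → joint angles (θ0=90°, θ1=180°, θ2=270°)
2. rotate(1, -90) → joint angles (θ0=90°, θ1=90°, θ2=270°)
3. rotate(1, -90) → joint angles (θ0=90°, θ1=0°, θ2=270°)
all 216 alternatives checked — unique.

rotate(1, -90), rotate(1, -90), rotate(1, -90)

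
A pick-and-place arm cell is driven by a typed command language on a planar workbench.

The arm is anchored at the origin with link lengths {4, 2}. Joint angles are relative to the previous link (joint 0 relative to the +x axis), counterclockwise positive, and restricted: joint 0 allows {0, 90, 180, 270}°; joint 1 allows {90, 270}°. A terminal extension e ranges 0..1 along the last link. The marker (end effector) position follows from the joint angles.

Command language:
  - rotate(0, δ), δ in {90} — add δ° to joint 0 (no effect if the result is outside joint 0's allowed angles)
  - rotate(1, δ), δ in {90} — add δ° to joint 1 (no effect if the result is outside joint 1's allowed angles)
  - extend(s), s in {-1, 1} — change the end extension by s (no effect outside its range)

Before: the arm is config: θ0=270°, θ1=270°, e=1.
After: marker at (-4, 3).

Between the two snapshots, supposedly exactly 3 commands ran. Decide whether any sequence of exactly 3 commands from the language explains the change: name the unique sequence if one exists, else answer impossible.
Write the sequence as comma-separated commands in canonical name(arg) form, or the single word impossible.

start: config: θ0=270°, θ1=270°, e=1
t=1 rotate(0, 90) ⇒ config: θ0=0°, θ1=270°, e=1
t=2 rotate(0, 90) ⇒ config: θ0=90°, θ1=270°, e=1
t=3 rotate(0, 90) ⇒ config: θ0=180°, θ1=270°, e=1
no other 3-command option fits: unique.

rotate(0, 90), rotate(0, 90), rotate(0, 90)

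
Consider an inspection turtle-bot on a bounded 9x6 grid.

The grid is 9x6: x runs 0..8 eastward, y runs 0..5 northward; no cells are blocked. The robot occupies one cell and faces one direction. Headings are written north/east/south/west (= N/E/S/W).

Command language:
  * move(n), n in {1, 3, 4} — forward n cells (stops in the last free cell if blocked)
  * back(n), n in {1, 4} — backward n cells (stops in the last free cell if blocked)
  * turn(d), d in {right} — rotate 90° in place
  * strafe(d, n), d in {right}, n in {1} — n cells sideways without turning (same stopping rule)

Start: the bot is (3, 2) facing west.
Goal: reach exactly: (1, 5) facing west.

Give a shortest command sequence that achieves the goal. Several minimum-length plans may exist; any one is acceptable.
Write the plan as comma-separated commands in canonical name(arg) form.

from: (3, 2) facing west
[1] after move(4): (0, 2) facing west
[2] after back(1): (1, 2) facing west
[3] after strafe(right, 1): (1, 3) facing west
[4] after strafe(right, 1): (1, 4) facing west
[5] after strafe(right, 1): (1, 5) facing west
no 4-step plan works, so 5 is optimal.

move(4), back(1), strafe(right, 1), strafe(right, 1), strafe(right, 1)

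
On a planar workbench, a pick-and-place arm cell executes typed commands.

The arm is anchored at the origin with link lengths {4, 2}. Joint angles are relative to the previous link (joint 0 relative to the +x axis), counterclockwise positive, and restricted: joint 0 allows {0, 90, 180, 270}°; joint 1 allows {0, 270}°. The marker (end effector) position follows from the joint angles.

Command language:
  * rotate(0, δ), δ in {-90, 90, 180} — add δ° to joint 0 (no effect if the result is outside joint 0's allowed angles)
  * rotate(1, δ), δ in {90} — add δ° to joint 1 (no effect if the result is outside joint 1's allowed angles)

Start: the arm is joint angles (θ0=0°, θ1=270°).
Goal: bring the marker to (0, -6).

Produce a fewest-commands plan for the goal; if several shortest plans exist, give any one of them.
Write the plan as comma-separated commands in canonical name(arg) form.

rotate(1, 90), rotate(0, -90)

t0: joint angles (θ0=0°, θ1=270°)
t=1 rotate(1, 90) ⇒ joint angles (θ0=0°, θ1=0°)
t=2 rotate(0, -90) ⇒ joint angles (θ0=270°, θ1=0°)
minimal: 2 command(s), checked below 2.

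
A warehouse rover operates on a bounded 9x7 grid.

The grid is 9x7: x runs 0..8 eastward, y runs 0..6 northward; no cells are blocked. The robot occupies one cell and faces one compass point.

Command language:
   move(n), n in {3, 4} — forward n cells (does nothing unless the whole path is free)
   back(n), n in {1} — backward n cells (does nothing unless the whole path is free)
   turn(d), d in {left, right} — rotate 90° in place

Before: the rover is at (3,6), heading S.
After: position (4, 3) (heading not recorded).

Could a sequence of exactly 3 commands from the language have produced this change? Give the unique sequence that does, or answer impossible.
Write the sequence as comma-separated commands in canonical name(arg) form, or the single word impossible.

move(3), turn(right), back(1)

key: running back(1) before move(3) would end elsewhere — order is forced
begin: at (3,6), heading S
1. move(3) → at (3,3), heading S
2. turn(right) → at (3,3), heading W
3. back(1) → at (4,3), heading W
no rival 3-sequence matches.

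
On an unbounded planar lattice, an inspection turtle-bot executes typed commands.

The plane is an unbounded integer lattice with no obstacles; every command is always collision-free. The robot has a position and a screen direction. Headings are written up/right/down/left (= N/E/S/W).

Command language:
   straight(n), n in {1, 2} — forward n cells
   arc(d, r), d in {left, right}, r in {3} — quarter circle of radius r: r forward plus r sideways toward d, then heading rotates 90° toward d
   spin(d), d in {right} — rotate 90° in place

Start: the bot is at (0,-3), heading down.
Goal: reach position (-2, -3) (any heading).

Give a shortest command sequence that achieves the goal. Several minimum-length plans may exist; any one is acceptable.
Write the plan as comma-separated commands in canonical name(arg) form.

start: at (0,-3), heading down
step 1 (spin(right)): at (0,-3), heading left
step 2 (straight(2)): at (-2,-3), heading left
shorter routes all fall short; 2 is best.

spin(right), straight(2)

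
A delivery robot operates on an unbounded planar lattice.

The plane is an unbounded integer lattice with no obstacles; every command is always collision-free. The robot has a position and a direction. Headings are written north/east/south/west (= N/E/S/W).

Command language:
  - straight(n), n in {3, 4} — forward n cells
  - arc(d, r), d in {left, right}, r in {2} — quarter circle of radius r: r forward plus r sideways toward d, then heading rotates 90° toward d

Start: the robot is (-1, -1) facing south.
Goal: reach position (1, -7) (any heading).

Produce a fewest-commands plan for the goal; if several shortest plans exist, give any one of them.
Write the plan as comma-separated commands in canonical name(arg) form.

straight(4), arc(left, 2)

initial: (-1, -1) facing south
[1] after straight(4): (-1, -5) facing south
[2] after arc(left, 2): (1, -7) facing east
no 1-step plan works, so 2 is optimal.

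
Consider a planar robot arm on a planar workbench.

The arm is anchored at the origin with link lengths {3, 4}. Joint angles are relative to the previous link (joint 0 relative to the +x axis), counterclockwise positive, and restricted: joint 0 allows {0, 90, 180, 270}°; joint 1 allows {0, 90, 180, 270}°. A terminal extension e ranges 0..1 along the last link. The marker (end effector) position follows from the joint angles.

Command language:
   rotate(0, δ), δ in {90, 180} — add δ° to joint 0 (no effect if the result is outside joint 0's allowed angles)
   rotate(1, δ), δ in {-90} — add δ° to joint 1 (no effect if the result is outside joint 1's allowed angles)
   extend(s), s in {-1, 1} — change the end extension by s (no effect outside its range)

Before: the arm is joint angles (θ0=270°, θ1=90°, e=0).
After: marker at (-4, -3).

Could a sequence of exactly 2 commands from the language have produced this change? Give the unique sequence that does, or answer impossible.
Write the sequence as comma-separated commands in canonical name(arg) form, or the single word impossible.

initial: joint angles (θ0=270°, θ1=90°, e=0)
step 1 (rotate(1, -90)): joint angles (θ0=270°, θ1=0°, e=0)
step 2 (rotate(1, -90)): joint angles (θ0=270°, θ1=270°, e=0)
all 25 alternatives checked — unique.

rotate(1, -90), rotate(1, -90)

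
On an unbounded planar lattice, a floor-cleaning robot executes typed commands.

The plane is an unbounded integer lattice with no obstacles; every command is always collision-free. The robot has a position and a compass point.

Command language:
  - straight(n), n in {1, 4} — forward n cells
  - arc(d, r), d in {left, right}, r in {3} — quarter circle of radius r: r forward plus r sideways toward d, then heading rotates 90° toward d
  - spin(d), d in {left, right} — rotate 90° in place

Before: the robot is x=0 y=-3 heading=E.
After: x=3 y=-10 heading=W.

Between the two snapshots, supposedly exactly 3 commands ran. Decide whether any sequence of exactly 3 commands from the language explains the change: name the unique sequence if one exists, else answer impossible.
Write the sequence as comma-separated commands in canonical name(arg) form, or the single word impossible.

key: running spin(right) before arc(right, 3) would end elsewhere — order is forced
t0: x=0 y=-3 heading=E
step 1 (arc(right, 3)): x=3 y=-6 heading=S
step 2 (straight(4)): x=3 y=-10 heading=S
step 3 (spin(right)): x=3 y=-10 heading=W
no other 3-command option fits: unique.

arc(right, 3), straight(4), spin(right)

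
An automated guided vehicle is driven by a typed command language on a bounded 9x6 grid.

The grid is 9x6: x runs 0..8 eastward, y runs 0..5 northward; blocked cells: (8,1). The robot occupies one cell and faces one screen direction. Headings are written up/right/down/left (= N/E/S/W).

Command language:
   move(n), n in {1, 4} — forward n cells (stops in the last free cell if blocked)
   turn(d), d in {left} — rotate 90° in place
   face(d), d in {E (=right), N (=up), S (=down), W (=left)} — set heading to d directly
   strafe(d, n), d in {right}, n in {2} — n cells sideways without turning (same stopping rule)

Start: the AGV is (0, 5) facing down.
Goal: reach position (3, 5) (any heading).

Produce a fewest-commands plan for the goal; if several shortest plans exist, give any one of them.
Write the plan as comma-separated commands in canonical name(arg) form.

face(N), strafe(right, 2), face(E), move(1)

initial: (0, 5) facing down
t=1 face(N) ⇒ (0, 5) facing up
t=2 strafe(right, 2) ⇒ (2, 5) facing up
t=3 face(E) ⇒ (2, 5) facing right
t=4 move(1) ⇒ (3, 5) facing right
shorter routes all fall short; 4 is best.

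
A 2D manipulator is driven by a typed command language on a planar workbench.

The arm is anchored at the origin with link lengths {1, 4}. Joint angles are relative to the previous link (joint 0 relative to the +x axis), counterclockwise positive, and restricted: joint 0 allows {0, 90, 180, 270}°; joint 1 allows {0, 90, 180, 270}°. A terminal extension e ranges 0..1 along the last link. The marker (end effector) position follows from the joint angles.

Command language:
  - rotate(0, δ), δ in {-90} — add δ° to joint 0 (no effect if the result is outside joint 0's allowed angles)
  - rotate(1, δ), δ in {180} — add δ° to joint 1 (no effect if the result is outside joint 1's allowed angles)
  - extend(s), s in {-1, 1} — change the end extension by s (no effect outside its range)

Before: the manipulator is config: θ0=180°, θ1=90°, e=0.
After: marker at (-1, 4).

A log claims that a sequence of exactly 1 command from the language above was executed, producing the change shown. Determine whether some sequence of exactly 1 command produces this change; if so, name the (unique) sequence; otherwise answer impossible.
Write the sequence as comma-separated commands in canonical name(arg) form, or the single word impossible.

rotate(1, 180)

start: config: θ0=180°, θ1=90°, e=0
t=1 rotate(1, 180) ⇒ config: θ0=180°, θ1=270°, e=0
uniquely the one of 4 1-step routes that fits.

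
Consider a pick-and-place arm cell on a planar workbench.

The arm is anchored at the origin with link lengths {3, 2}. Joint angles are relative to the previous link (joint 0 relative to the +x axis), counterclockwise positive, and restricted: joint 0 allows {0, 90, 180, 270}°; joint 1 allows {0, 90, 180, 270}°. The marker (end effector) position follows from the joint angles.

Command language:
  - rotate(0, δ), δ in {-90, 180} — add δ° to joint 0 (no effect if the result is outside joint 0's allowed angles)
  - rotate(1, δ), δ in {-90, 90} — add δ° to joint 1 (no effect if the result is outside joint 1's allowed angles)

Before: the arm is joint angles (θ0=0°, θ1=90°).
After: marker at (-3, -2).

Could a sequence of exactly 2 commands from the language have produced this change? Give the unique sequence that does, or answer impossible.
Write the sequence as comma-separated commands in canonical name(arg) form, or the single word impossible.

initial: joint angles (θ0=0°, θ1=90°)
t=1 rotate(0, -90) ⇒ joint angles (θ0=270°, θ1=90°)
t=2 rotate(0, -90) ⇒ joint angles (θ0=180°, θ1=90°)
uniquely the one of 16 2-step routes that fits.

rotate(0, -90), rotate(0, -90)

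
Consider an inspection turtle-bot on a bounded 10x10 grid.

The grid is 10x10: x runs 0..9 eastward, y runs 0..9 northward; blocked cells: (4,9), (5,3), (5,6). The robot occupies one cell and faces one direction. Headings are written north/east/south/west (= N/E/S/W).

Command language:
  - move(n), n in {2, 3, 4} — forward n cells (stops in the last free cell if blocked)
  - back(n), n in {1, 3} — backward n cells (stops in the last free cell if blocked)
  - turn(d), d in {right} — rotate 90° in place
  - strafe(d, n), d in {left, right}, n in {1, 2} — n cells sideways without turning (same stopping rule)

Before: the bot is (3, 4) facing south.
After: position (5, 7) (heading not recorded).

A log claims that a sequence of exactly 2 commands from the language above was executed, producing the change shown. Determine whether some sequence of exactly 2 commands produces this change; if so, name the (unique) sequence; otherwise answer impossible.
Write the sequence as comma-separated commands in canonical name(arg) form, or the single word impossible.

key: running strafe(left, 2) before back(3) would end elsewhere — order is forced
begin: (3, 4) facing south
[1] after back(3): (3, 7) facing south
[2] after strafe(left, 2): (5, 7) facing south
no rival 2-sequence matches.

back(3), strafe(left, 2)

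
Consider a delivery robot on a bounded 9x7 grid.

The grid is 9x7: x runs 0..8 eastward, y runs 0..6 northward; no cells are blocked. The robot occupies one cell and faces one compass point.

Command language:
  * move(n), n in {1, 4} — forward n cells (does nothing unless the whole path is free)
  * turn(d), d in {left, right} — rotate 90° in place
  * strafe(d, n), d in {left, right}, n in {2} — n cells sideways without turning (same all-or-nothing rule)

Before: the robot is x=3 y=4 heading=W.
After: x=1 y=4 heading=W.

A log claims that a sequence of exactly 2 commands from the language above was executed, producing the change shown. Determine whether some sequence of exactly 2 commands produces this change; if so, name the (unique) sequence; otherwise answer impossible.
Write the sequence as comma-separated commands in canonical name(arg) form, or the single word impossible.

move(1), move(1)

key: heading stays W — no command in the sequence turns
initial: x=3 y=4 heading=W
1. move(1) → x=2 y=4 heading=W
2. move(1) → x=1 y=4 heading=W
all 36 alternatives checked — unique.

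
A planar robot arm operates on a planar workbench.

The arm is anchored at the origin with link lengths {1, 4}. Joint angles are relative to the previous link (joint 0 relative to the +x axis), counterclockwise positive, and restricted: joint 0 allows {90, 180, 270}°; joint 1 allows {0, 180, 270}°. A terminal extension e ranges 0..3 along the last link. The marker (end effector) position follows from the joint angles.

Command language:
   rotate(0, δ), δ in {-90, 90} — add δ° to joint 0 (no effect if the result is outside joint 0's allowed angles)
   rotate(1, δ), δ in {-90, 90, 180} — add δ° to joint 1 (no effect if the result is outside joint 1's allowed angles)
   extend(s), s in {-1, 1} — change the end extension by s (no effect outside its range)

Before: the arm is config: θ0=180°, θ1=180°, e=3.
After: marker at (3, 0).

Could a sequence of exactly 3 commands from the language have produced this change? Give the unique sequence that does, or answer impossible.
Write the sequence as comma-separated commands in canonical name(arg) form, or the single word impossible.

from: config: θ0=180°, θ1=180°, e=3
1. extend(-1) → config: θ0=180°, θ1=180°, e=2
2. extend(-1) → config: θ0=180°, θ1=180°, e=1
3. extend(-1) → config: θ0=180°, θ1=180°, e=0
all 343 alternatives checked — unique.

extend(-1), extend(-1), extend(-1)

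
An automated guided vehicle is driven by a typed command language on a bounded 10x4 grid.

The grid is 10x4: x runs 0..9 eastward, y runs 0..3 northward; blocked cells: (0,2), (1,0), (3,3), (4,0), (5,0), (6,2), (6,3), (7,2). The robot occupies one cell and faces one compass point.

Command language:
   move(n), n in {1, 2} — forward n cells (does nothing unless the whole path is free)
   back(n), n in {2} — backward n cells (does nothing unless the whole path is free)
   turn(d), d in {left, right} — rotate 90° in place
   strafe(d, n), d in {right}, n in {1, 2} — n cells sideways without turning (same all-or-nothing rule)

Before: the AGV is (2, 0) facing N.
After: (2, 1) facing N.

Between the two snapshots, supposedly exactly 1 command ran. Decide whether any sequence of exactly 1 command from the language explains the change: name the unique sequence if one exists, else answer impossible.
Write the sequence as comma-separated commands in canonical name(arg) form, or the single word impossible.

move(1)

key: still facing N — the one step turns nothing
from: (2, 0) facing N
step 1 (move(1)): (2, 1) facing N
uniquely the one of 7 1-step routes that fits.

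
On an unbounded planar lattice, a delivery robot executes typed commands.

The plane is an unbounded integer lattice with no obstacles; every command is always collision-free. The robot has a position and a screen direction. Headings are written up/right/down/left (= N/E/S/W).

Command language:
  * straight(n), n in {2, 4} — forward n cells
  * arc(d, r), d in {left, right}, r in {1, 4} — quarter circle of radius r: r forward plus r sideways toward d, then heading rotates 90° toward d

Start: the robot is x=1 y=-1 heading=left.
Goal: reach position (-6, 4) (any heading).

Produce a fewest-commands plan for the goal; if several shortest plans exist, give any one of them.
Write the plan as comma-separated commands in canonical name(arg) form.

arc(right, 1), arc(left, 4), straight(2)

t0: x=1 y=-1 heading=left
step 1 (arc(right, 1)): x=0 y=0 heading=up
step 2 (arc(left, 4)): x=-4 y=4 heading=left
step 3 (straight(2)): x=-6 y=4 heading=left
no 2-step plan works, so 3 is optimal.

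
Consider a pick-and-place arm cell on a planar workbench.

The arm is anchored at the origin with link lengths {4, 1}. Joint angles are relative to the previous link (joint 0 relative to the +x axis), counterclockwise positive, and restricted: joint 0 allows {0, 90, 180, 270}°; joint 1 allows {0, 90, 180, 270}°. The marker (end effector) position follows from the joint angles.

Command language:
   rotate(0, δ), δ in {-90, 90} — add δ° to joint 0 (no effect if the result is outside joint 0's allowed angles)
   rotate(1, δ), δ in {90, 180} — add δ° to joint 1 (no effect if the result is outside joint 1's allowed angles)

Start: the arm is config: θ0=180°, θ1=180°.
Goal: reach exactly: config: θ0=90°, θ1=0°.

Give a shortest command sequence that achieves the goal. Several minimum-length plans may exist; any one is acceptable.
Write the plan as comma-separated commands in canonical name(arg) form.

begin: config: θ0=180°, θ1=180°
[1] after rotate(0, -90): config: θ0=90°, θ1=180°
[2] after rotate(1, 180): config: θ0=90°, θ1=0°
shorter routes all fall short; 2 is best.

rotate(0, -90), rotate(1, 180)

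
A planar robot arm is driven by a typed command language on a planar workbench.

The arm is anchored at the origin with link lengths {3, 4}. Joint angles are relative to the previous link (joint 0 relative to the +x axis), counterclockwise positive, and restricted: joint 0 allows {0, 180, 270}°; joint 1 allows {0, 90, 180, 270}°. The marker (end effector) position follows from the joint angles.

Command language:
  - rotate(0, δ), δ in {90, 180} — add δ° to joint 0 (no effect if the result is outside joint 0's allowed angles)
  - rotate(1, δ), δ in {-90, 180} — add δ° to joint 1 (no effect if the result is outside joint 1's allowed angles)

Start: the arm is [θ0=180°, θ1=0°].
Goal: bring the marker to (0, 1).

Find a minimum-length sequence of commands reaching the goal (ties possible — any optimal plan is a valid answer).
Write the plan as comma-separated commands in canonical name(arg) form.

initial: [θ0=180°, θ1=0°]
[1] after rotate(0, 90): [θ0=270°, θ1=0°]
[2] after rotate(1, 180): [θ0=270°, θ1=180°]
shorter routes all fall short; 2 is best.

rotate(0, 90), rotate(1, 180)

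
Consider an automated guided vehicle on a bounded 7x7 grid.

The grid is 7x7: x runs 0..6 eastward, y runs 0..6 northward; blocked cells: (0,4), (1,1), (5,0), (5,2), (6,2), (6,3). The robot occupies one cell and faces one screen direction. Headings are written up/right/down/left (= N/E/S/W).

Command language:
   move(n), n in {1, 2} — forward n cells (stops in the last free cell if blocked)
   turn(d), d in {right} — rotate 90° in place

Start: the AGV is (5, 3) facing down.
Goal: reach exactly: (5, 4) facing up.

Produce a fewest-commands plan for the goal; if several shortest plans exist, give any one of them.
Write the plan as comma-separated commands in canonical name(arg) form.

turn(right), turn(right), move(1)

from: (5, 3) facing down
step 1 (turn(right)): (5, 3) facing left
step 2 (turn(right)): (5, 3) facing up
step 3 (move(1)): (5, 4) facing up
no 2-step plan works, so 3 is optimal.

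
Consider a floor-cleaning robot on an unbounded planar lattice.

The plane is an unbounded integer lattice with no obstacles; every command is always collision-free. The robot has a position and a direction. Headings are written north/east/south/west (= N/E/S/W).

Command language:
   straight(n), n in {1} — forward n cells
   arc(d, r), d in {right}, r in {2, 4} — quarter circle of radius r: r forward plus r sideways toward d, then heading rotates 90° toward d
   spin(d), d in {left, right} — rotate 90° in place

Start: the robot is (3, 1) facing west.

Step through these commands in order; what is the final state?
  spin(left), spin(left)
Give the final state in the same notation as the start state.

begin: (3, 1) facing west
1. spin(left) → (3, 1) facing south
2. spin(left) → (3, 1) facing east

(3, 1) facing east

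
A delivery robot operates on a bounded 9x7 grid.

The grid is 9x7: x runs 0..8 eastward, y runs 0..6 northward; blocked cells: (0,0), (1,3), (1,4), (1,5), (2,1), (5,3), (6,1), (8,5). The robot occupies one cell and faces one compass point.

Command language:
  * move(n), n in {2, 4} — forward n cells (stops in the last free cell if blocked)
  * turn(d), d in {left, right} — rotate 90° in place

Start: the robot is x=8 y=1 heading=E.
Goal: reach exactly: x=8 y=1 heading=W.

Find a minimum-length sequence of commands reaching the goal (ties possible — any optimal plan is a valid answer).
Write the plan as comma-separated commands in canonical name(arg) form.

t0: x=8 y=1 heading=E
step 1 (turn(right)): x=8 y=1 heading=S
step 2 (turn(right)): x=8 y=1 heading=W
nothing shorter than 2 reaches the goal.

turn(right), turn(right)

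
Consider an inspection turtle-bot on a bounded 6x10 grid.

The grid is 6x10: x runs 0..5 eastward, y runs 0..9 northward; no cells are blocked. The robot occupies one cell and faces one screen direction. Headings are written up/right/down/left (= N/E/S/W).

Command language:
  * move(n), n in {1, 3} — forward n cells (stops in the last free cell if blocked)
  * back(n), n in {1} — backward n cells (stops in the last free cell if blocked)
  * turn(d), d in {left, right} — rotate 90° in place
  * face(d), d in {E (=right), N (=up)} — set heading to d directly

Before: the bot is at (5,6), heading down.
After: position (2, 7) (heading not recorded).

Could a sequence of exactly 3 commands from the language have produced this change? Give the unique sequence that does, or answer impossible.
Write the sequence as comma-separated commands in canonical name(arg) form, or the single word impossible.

key: order matters: swapping back(1) and move(3) lands elsewhere
t0: at (5,6), heading down
[1] after back(1): at (5,7), heading down
[2] after turn(right): at (5,7), heading left
[3] after move(3): at (2,7), heading left
no rival 3-sequence matches.

back(1), turn(right), move(3)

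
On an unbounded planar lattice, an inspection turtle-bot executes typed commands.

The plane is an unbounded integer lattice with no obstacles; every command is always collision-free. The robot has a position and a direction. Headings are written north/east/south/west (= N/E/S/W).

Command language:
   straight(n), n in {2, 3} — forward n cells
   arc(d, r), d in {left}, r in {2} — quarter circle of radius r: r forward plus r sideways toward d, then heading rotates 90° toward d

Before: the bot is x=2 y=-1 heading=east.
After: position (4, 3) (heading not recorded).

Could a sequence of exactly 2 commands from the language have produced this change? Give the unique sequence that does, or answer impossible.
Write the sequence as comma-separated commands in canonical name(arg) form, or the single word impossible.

arc(left, 2), straight(2)

key: running straight(2) before arc(left, 2) would end elsewhere — order is forced
t0: x=2 y=-1 heading=east
step 1 (arc(left, 2)): x=4 y=1 heading=north
step 2 (straight(2)): x=4 y=3 heading=north
no other 2-command option fits: unique.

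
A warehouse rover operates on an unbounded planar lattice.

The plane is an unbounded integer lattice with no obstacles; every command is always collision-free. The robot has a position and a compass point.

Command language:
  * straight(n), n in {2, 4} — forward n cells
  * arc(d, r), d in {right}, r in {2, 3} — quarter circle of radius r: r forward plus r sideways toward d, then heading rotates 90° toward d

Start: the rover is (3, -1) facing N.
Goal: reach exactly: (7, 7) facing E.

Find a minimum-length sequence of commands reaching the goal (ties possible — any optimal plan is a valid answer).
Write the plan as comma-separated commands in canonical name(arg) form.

initial: (3, -1) facing N
1. straight(4) → (3, 3) facing N
2. straight(2) → (3, 5) facing N
3. arc(right, 2) → (5, 7) facing E
4. straight(2) → (7, 7) facing E
nothing shorter than 4 reaches the goal.

straight(4), straight(2), arc(right, 2), straight(2)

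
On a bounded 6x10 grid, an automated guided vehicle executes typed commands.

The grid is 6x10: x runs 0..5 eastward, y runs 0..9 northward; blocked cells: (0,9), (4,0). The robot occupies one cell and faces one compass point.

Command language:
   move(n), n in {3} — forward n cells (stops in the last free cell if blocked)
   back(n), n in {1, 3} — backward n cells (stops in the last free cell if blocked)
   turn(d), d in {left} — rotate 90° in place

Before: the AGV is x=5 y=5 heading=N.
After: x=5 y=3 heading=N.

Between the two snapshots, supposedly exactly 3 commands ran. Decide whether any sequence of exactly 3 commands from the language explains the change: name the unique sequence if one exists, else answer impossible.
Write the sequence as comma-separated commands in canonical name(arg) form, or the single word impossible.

back(3), back(3), move(3)

key: the second back(3) runs into the grid edge before its full distance
initial: x=5 y=5 heading=N
1. back(3) → x=5 y=2 heading=N
2. back(3) → x=5 y=0 heading=N
3. move(3) → x=5 y=3 heading=N
uniquely the one of 64 3-step routes that fits.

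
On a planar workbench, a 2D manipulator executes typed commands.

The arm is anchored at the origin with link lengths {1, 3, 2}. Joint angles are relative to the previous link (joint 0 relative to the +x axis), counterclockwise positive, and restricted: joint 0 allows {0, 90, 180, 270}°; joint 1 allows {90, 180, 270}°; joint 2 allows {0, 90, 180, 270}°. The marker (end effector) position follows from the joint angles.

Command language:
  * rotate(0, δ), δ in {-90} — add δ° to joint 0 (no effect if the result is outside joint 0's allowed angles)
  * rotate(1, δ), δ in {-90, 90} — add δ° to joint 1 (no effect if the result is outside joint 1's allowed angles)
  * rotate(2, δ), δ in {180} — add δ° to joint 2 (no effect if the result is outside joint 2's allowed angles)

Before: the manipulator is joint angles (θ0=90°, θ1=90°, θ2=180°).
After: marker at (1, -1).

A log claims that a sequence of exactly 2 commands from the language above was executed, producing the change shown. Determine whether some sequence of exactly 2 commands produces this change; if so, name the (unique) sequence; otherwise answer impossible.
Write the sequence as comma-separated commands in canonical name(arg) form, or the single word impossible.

from: joint angles (θ0=90°, θ1=90°, θ2=180°)
t=1 rotate(0, -90) ⇒ joint angles (θ0=0°, θ1=90°, θ2=180°)
t=2 rotate(0, -90) ⇒ joint angles (θ0=270°, θ1=90°, θ2=180°)
uniquely the one of 16 2-step routes that fits.

rotate(0, -90), rotate(0, -90)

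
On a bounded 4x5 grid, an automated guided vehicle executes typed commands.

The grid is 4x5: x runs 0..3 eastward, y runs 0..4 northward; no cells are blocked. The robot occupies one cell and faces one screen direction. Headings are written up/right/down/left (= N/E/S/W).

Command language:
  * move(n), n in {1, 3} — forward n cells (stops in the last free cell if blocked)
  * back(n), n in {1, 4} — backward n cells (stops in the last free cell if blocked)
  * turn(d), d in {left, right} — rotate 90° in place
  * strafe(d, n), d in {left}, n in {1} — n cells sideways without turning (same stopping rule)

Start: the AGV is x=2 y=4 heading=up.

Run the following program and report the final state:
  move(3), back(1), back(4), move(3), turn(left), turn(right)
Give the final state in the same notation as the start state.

x=2 y=3 heading=up

initial: x=2 y=4 heading=up
1. move(3) → x=2 y=4 heading=up
2. back(1) → x=2 y=3 heading=up
3. back(4) → x=2 y=0 heading=up
4. move(3) → x=2 y=3 heading=up
5. turn(left) → x=2 y=3 heading=left
6. turn(right) → x=2 y=3 heading=up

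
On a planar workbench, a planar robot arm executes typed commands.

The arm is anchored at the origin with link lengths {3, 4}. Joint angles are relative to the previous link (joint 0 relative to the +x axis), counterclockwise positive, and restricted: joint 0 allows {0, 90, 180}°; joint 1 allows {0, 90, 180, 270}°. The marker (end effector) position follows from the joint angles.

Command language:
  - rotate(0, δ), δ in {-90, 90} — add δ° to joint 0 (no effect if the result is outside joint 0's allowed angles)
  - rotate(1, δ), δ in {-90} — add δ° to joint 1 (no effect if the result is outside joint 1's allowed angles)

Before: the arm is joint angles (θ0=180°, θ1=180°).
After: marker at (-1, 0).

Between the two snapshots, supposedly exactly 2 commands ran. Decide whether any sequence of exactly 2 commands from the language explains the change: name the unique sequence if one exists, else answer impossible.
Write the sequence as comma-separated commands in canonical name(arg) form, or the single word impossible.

from: joint angles (θ0=180°, θ1=180°)
step 1 (rotate(0, -90)): joint angles (θ0=90°, θ1=180°)
step 2 (rotate(0, -90)): joint angles (θ0=0°, θ1=180°)
no other 2-command option fits: unique.

rotate(0, -90), rotate(0, -90)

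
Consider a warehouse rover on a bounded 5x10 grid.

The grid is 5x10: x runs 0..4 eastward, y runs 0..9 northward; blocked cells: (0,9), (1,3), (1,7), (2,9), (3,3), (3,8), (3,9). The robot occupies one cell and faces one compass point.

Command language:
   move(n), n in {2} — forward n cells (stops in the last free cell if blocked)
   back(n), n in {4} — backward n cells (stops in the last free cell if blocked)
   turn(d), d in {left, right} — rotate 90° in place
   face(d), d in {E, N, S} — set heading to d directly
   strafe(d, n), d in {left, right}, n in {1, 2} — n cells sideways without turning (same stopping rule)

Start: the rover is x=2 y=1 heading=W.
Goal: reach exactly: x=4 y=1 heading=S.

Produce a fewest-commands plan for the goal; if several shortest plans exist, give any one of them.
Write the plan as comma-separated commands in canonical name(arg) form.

t0: x=2 y=1 heading=W
[1] after turn(left): x=2 y=1 heading=S
[2] after strafe(left, 2): x=4 y=1 heading=S
nothing shorter than 2 reaches the goal.

turn(left), strafe(left, 2)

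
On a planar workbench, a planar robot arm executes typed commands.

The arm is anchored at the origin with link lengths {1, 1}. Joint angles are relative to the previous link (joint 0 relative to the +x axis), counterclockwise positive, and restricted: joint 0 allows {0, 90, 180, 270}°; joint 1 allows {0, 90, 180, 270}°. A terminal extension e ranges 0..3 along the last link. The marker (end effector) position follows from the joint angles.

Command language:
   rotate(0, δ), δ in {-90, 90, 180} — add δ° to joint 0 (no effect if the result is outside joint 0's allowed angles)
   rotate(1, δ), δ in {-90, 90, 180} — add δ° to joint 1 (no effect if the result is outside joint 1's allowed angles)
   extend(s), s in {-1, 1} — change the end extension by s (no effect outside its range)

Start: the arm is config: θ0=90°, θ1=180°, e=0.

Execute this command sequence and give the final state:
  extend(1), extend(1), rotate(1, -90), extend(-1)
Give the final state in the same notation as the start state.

config: θ0=90°, θ1=90°, e=1

t0: config: θ0=90°, θ1=180°, e=0
[1] after extend(1): config: θ0=90°, θ1=180°, e=1
[2] after extend(1): config: θ0=90°, θ1=180°, e=2
[3] after rotate(1, -90): config: θ0=90°, θ1=90°, e=2
[4] after extend(-1): config: θ0=90°, θ1=90°, e=1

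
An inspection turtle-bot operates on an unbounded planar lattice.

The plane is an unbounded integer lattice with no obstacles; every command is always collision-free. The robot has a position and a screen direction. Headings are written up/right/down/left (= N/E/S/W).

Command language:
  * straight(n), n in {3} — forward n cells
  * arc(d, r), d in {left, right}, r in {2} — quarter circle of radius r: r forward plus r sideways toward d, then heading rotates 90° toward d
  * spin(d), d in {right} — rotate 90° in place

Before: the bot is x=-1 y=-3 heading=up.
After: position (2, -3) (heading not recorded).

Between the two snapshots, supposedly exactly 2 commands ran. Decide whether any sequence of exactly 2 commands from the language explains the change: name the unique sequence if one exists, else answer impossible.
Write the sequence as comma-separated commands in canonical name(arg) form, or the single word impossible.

spin(right), straight(3)

key: running straight(3) before spin(right) would end elsewhere — order is forced
t0: x=-1 y=-3 heading=up
t=1 spin(right) ⇒ x=-1 y=-3 heading=right
t=2 straight(3) ⇒ x=2 y=-3 heading=right
all 16 alternatives checked — unique.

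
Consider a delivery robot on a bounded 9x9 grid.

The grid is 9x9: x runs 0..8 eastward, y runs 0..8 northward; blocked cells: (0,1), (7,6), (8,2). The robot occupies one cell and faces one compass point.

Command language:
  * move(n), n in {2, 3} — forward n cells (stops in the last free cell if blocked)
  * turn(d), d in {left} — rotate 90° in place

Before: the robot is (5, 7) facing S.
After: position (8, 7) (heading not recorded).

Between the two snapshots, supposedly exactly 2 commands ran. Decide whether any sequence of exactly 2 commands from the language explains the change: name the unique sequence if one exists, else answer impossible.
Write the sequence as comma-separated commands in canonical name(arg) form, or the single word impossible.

key: running move(3) before turn(left) would end elsewhere — order is forced
begin: (5, 7) facing S
1. turn(left) → (5, 7) facing E
2. move(3) → (8, 7) facing E
no rival 2-sequence matches.

turn(left), move(3)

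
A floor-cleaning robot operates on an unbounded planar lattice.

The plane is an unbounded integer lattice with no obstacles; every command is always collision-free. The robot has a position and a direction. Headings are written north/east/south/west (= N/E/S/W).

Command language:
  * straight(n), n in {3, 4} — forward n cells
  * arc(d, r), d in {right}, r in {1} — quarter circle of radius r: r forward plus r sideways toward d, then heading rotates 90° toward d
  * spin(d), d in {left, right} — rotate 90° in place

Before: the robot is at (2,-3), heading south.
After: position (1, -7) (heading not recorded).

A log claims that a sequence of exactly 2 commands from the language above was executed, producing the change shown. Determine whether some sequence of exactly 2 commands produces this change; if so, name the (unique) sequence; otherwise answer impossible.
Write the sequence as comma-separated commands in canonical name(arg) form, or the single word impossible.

key: order matters: swapping straight(3) and arc(right, 1) lands elsewhere
begin: at (2,-3), heading south
1. straight(3) → at (2,-6), heading south
2. arc(right, 1) → at (1,-7), heading west
no rival 2-sequence matches.

straight(3), arc(right, 1)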